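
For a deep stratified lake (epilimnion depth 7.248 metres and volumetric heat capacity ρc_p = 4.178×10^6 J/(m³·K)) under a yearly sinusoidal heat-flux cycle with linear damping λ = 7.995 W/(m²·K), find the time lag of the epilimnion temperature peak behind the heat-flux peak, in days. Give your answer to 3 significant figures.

Areal heat capacity C = ρc_p × D = 4.178×10^6 × 7.248 = 3.03×10^7 J/(m²·K).
ω = 2π / 3.15×10^7 s = 1.99×10^-7 s⁻¹.
Phase lag φ = arctan(Cω/λ) = arctan(6.03/7.995) = 0.646 rad.
Time lag = φ / ω = 0.646 / 1.99×10^-7 = 3.24×10^6 s = 37.6 days.

37.6 days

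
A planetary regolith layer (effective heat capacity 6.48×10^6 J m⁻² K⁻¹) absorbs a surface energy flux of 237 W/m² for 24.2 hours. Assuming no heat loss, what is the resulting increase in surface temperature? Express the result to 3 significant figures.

3.19 K

Areal heat capacity C = 6.48×10^6 J m⁻² K⁻¹ (given).
Net heat input Q = F Δt = 237 × (24.2 hours × 3600 s/hour) = 2.06×10^7 J/m².
ΔT = Q / C = 2.06×10^7 / 6.48×10^6 = 3.19 K.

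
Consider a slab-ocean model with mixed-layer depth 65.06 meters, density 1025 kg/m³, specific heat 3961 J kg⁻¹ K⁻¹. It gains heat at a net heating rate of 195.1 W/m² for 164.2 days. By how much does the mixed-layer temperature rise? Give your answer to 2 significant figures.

10 K

Areal heat capacity C = ρ c_p D = 1025 × 3961 × 65.06 = 2.64×10^8 J/(m^2 K).
Net heat input Q = F Δt = 195.1 × (164.2 days × 86400 s/day) = 2.77×10^9 J/m².
ΔT = Q / C = 2.77×10^9 / 2.64×10^8 = 10.5 K.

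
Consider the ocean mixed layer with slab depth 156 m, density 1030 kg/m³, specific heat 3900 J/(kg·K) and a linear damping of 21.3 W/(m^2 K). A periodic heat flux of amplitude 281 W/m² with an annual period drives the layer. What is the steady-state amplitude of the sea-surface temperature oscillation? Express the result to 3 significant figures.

Areal heat capacity C = ρ c_p D = 1030 × 3900 × 156 = 6.27×10^8 J m⁻² K⁻¹.
Angular frequency ω = 2π / T = 2π / 3.15×10^7 s = 1.99×10^-7 s⁻¹.
√((Cω)² + λ²) = √((125)² + 21.3²) = 127 W/(m²·K).
Amplitude A = F₀ / √((Cω)²+λ²) = 281 / 127 = 2.22 K.

2.22 K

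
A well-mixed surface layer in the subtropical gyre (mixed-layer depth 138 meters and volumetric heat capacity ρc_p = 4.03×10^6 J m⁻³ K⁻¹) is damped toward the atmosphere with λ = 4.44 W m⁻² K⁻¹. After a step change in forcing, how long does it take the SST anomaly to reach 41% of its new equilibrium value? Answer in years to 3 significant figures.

2.09 years

Areal heat capacity C = ρc_p × D = 4.03×10^6 × 138 = 5.56×10^8 J/(m^2 K).
τ = C / λ = 5.56×10^8 / 4.44 = 1.25×10^8 s.
Fraction reached: 1 − e^(−t/τ) = 0.41 ⇒ t = −τ ln(1 − 0.41) = τ × 0.528.
t = 6.61×10^7 s = 2.09 years.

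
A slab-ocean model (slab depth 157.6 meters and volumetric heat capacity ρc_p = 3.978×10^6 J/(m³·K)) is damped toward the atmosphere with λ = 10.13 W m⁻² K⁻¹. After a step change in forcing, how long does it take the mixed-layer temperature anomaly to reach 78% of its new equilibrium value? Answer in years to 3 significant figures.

2.97 years

Areal heat capacity C = ρc_p × D = 3.978×10^6 × 157.6 = 6.27×10^8 J/(m^2 K).
τ = C / λ = 6.27×10^8 / 10.13 = 6.19×10^7 s.
Fraction reached: 1 − e^(−t/τ) = 0.78 ⇒ t = −τ ln(1 − 0.78) = τ × 1.51.
t = 9.37×10^7 s = 2.97 years.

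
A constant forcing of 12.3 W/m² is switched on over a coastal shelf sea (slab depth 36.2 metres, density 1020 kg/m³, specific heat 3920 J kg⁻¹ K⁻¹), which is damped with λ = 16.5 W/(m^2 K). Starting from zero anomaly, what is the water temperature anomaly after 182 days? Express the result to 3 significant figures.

Areal heat capacity C = ρ c_p D = 1020 × 3920 × 36.2 = 1.45×10^8 J/(m²·K).
τ = C / λ = 1.45×10^8 / 16.5 = 8.77×10^6 s.
Equilibrium anomaly ΔT_eq = F / λ = 12.3 / 16.5 = 0.745 K.
t = 182 days = 1.57×10^7 s, so t/τ = 1.79.
ΔT(t) = ΔT_eq (1 − e^(−t/τ)) = 0.745 × (1 − e^−1.79) = 0.621 K.

0.621 K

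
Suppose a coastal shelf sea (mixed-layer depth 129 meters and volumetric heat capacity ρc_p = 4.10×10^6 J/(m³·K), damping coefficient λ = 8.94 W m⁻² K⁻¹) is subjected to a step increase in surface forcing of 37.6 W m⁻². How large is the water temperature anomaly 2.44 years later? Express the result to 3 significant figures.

3.06 K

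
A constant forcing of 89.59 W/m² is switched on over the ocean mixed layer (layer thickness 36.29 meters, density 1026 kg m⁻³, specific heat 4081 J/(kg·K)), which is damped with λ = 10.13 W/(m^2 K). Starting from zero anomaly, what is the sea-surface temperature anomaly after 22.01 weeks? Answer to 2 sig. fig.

5.2 K

Areal heat capacity C = ρ c_p D = 1026 × 4081 × 36.29 = 1.52×10^8 J/(m^2 K).
τ = C / λ = 1.52×10^8 / 10.13 = 1.50×10^7 s.
Equilibrium anomaly ΔT_eq = F / λ = 89.59 / 10.13 = 8.84 K.
t = 22.01 weeks = 1.33×10^7 s, so t/τ = 0.887.
ΔT(t) = ΔT_eq (1 − e^(−t/τ)) = 8.84 × (1 − e^−0.887) = 5.20 K.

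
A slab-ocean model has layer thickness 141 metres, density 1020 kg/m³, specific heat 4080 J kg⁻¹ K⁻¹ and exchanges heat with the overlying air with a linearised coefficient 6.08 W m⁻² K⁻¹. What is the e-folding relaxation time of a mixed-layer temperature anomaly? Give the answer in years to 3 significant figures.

3.06 years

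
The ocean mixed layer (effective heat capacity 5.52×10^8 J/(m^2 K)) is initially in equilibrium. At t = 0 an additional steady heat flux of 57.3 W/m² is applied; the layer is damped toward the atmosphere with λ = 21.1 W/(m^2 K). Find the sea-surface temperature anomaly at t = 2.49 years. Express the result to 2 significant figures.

Areal heat capacity C = 5.52×10^8 J/(m^2 K) (given).
τ = C / λ = 5.52×10^8 / 21.1 = 2.62×10^7 s.
Equilibrium anomaly ΔT_eq = F / λ = 57.3 / 21.1 = 2.72 K.
t = 2.49 years = 7.86×10^7 s, so t/τ = 3.00.
ΔT(t) = ΔT_eq (1 − e^(−t/τ)) = 2.72 × (1 − e^−3.00) = 2.58 K.

2.6 K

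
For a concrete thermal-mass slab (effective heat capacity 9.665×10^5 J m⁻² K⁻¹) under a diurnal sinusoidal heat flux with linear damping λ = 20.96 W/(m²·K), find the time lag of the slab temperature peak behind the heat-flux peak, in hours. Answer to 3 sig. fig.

4.89 hours

Areal heat capacity C = 9.665×10^5 J m⁻² K⁻¹ (given).
ω = 2π / 86400 s = 7.27×10^-5 s⁻¹.
Phase lag φ = arctan(Cω/λ) = arctan(70.3/20.96) = 1.28 rad.
Time lag = φ / ω = 1.28 / 7.27×10^-5 = 17600 s = 4.89 hours.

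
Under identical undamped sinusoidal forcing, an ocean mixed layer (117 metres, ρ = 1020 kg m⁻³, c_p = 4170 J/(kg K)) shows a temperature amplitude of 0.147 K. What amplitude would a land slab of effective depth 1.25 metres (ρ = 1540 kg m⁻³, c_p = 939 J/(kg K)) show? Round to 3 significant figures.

C_ocean = 4.98×10^8 J/(m²·K); C_land = 1.81×10^6 J/(m²·K).
A ∝ 1/C ⇒ A_land = A_ocean × C_ocean/C_land = 0.147 × 275 = 40.5 K.

40.5 K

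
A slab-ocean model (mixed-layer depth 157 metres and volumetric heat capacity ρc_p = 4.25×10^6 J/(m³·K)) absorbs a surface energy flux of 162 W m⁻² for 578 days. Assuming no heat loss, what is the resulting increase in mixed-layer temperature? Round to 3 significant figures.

12.1 K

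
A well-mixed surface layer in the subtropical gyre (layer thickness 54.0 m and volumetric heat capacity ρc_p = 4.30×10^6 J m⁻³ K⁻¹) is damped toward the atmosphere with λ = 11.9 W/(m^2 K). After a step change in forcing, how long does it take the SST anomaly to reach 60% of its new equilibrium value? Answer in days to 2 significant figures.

Areal heat capacity C = ρc_p × D = 4.30×10^6 × 54.0 = 2.32×10^8 J m⁻² K⁻¹.
τ = C / λ = 2.32×10^8 / 11.9 = 1.95×10^7 s.
Fraction reached: 1 − e^(−t/τ) = 0.60 ⇒ t = −τ ln(1 − 0.60) = τ × 0.916.
t = 1.79×10^7 s = 207 days.

210 days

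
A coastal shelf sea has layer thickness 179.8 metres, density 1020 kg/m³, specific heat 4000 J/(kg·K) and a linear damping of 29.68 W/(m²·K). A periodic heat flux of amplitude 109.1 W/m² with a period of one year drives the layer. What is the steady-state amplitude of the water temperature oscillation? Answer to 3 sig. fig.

0.732 K

Areal heat capacity C = ρ c_p D = 1020 × 4000 × 179.8 = 7.34×10^8 J m⁻² K⁻¹.
Angular frequency ω = 2π / T = 2π / 3.15×10^7 s = 1.99×10^-7 s⁻¹.
√((Cω)² + λ²) = √((146)² + 29.68²) = 149 W/(m²·K).
Amplitude A = F₀ / √((Cω)²+λ²) = 109.1 / 149 = 0.732 K.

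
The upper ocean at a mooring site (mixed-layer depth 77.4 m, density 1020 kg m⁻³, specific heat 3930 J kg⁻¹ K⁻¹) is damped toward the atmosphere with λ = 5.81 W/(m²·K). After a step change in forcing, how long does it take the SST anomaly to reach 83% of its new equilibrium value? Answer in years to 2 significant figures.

3.0 years

Areal heat capacity C = ρ c_p D = 1020 × 3930 × 77.4 = 3.10×10^8 J m⁻² K⁻¹.
τ = C / λ = 3.10×10^8 / 5.81 = 5.34×10^7 s.
Fraction reached: 1 − e^(−t/τ) = 0.83 ⇒ t = −τ ln(1 − 0.83) = τ × 1.77.
t = 9.46×10^7 s = 3.00 years.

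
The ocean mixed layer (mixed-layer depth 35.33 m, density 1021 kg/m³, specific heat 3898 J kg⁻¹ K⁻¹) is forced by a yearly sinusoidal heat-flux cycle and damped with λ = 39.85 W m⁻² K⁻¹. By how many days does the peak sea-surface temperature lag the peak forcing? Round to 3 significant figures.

35.6 days

Areal heat capacity C = ρ c_p D = 1021 × 3898 × 35.33 = 1.41×10^8 J/(m²·K).
ω = 2π / 3.15×10^7 s = 1.99×10^-7 s⁻¹.
Phase lag φ = arctan(Cω/λ) = arctan(28.0/39.85) = 0.613 rad.
Time lag = φ / ω = 0.613 / 1.99×10^-7 = 3.08×10^6 s = 35.6 days.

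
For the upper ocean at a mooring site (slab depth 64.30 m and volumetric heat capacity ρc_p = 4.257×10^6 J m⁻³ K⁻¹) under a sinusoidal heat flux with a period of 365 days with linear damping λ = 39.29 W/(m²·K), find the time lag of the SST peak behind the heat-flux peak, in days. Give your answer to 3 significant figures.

Areal heat capacity C = ρc_p × D = 4.257×10^6 × 64.30 = 2.74×10^8 J m⁻² K⁻¹.
ω = 2π / 3.15×10^7 s = 1.99×10^-7 s⁻¹.
Phase lag φ = arctan(Cω/λ) = arctan(54.5/39.29) = 0.946 rad.
Time lag = φ / ω = 0.946 / 1.99×10^-7 = 4.75×10^6 s = 55.0 days.

55.0 days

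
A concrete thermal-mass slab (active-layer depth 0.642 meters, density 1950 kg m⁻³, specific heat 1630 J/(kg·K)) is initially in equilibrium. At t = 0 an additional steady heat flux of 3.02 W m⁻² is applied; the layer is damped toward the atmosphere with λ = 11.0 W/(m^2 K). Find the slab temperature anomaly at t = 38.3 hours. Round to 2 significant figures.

0.14 K

Areal heat capacity C = ρ c_p D = 1950 × 1630 × 0.642 = 2.04×10^6 J/(m²·K).
τ = C / λ = 2.04×10^6 / 11.0 = 1.86×10^5 s.
Equilibrium anomaly ΔT_eq = F / λ = 3.02 / 11.0 = 0.275 K.
t = 38.3 hours = 1.38×10^5 s, so t/τ = 0.743.
ΔT(t) = ΔT_eq (1 − e^(−t/τ)) = 0.275 × (1 − e^−0.743) = 0.144 K.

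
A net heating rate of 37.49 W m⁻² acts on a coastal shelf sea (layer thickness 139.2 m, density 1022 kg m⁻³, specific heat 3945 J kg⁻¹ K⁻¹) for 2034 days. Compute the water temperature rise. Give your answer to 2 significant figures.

12 K

Areal heat capacity C = ρ c_p D = 1022 × 3945 × 139.2 = 5.61×10^8 J/(m²·K).
Net heat input Q = F Δt = 37.49 × (2034 days × 86400 s/day) = 6.59×10^9 J/m².
ΔT = Q / C = 6.59×10^9 / 5.61×10^8 = 11.7 K.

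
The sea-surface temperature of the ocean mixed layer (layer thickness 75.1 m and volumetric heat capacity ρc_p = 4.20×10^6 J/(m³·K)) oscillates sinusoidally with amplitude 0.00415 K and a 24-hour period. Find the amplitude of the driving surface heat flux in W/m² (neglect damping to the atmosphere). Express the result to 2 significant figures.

Areal heat capacity C = ρc_p × D = 4.20×10^6 × 75.1 = 3.15×10^8 J/(m²·K).
ω = 2π / 86400 s = 7.27×10^-5 s⁻¹.
Cω = 3.15×10^8 × 7.27×10^-5 = 22900 W/(m²·K).
F₀ = A × Cω = 0.00415 × 22900 = 95.2 W/m².

95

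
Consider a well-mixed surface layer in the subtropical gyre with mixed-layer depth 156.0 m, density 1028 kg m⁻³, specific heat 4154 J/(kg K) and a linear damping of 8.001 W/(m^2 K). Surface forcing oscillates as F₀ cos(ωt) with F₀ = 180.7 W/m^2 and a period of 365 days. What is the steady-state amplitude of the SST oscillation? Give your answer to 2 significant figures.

Areal heat capacity C = ρ c_p D = 1028 × 4154 × 156.0 = 6.66×10^8 J m⁻² K⁻¹.
Angular frequency ω = 2π / T = 2π / 3.15×10^7 s = 1.99×10^-7 s⁻¹.
√((Cω)² + λ²) = √((133)² + 8.001²) = 133 W/(m²·K).
Amplitude A = F₀ / √((Cω)²+λ²) = 180.7 / 133 = 1.36 K.

1.4 K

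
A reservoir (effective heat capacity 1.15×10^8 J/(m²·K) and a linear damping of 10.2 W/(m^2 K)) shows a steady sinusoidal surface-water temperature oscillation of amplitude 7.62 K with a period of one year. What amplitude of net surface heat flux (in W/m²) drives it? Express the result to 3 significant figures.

Areal heat capacity C = 1.15×10^8 J/(m²·K) (given).
ω = 2π / 3.15×10^7 s = 1.99×10^-7 s⁻¹.
√((Cω)² + λ²) = √((22.9)² + 10.2²) = 25.1 W/(m²·K).
F₀ = A × √((Cω)²+λ²) = 7.62 × 25.1 = 191 W/m².

191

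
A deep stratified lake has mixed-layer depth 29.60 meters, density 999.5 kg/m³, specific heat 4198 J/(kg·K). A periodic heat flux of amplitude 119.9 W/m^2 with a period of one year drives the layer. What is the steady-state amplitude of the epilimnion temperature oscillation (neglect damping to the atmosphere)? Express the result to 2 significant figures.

Areal heat capacity C = ρ c_p D = 999.5 × 4198 × 29.60 = 1.24×10^8 J m⁻² K⁻¹.
Angular frequency ω = 2π / T = 2π / 3.15×10^7 s = 1.99×10^-7 s⁻¹.
Cω = 1.24×10^8 × 1.99×10^-7 = 24.7 W/(m²·K).
Amplitude A = F₀ / (Cω) = 119.9 / 24.7 = 4.85 K.

4.8 K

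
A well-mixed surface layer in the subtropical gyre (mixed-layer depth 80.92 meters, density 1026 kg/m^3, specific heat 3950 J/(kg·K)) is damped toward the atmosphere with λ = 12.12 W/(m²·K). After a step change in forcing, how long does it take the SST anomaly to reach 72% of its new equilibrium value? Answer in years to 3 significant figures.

1.09 years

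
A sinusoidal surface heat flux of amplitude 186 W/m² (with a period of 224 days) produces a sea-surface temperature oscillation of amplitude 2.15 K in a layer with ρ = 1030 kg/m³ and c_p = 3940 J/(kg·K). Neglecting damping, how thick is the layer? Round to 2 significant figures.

ω = 2π / 1.94×10^7 s = 3.25×10^-7 s⁻¹.
Required C = F₀ / (A ω) = 186 / (2.15 × 3.25×10^-7) = 2.66×10^8 J/(m²·K).
D = C / (ρ c_p) = 2.66×10^8 / (1030 × 3940) = 65.7 m.

66 m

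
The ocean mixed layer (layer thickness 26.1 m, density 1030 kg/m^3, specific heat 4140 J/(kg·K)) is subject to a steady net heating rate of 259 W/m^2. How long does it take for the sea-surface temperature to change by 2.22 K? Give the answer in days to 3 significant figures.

Areal heat capacity C = ρ c_p D = 1030 × 4140 × 26.1 = 1.11×10^8 J/(m²·K).
Time required: Δt = C ΔT / F = 1.11×10^8 × 2.22 / 259 = 9.54×10^5 s.
In days: 9.54×10^5 s / (86400 s/day) = 11.0 days.

11.0 days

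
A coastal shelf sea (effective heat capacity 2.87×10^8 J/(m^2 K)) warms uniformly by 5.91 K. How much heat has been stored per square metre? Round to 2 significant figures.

1.7×10^9

Areal heat capacity C = 2.87×10^8 J/(m^2 K) (given).
ΔQ = C ΔT = 2.87×10^8 × 5.91 = 1.70×10^9 J/m².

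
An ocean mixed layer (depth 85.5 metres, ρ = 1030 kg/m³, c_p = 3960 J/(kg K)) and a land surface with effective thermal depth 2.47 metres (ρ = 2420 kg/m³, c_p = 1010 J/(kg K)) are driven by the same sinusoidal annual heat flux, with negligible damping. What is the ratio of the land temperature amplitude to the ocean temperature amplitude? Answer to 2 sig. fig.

58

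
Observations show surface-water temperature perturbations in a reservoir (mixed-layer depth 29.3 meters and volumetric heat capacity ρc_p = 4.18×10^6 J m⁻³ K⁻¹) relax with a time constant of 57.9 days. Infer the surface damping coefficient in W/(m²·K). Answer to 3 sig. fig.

Areal heat capacity C = ρc_p × D = 4.18×10^6 × 29.3 = 1.22×10^8 J m⁻² K⁻¹.
τ = 57.9 days = 5.00×10^6 s.
λ = C / τ = 1.22×10^8 / 5.00×10^6 = 24.5 W/(m²·K).

24.5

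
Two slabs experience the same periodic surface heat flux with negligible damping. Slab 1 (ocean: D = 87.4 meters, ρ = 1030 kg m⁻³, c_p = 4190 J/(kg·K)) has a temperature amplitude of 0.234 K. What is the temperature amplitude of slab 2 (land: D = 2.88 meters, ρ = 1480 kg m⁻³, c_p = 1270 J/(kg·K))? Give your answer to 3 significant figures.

16.3 K

C_ocean = 3.77×10^8 J/(m²·K); C_land = 5.41×10^6 J/(m²·K).
A ∝ 1/C ⇒ A_land = A_ocean × C_ocean/C_land = 0.234 × 69.7 = 16.3 K.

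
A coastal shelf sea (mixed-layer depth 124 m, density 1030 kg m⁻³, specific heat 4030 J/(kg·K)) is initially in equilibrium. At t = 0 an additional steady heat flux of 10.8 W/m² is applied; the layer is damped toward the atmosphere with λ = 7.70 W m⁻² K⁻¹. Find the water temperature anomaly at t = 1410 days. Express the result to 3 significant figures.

1.18 K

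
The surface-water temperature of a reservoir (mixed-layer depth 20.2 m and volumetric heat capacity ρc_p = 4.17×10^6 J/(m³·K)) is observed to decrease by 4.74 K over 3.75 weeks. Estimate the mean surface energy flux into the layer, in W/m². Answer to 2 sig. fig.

-180

Areal heat capacity C = ρc_p × D = 4.17×10^6 × 20.2 = 8.42×10^7 J/(m^2 K).
Required heat per unit area: Q = C ΔT = 8.42×10^7 × -4.74 = -3.99×10^8 J/m².
Flux F = Q / Δt = -3.99×10^8 / 2.27×10^6 s = -176 W/m².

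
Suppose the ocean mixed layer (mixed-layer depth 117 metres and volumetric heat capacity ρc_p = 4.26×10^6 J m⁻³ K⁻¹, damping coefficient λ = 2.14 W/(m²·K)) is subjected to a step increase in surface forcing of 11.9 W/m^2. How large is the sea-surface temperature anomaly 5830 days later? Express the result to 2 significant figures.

4.9 K

Areal heat capacity C = ρc_p × D = 4.26×10^6 × 117 = 4.98×10^8 J m⁻² K⁻¹.
τ = C / λ = 4.98×10^8 / 2.14 = 2.33×10^8 s.
Equilibrium anomaly ΔT_eq = F / λ = 11.9 / 2.14 = 5.56 K.
t = 5830 days = 5.04×10^8 s, so t/τ = 2.16.
ΔT(t) = ΔT_eq (1 − e^(−t/τ)) = 5.56 × (1 − e^−2.16) = 4.92 K.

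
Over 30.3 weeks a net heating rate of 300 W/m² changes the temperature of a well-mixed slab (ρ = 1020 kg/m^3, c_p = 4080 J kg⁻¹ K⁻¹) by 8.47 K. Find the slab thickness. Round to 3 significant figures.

156 m

Heat input Q = F Δt = 300 × 1.83×10^7 s = 5.50×10^9 J/m².
Required areal heat capacity C = Q / ΔT = 6.49×10^8 J/(m²·K).
Depth D = C / (ρ c_p) = 6.49×10^8 / (1020 × 4080) = 156 m.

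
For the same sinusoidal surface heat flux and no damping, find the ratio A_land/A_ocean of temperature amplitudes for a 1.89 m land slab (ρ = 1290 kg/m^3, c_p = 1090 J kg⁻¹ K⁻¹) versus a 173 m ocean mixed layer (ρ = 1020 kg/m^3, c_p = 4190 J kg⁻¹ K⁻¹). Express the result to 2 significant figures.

C_ocean = 1020 × 4190 × 173 = 7.39×10^8 J/(m²·K).
C_land = 1290 × 1090 × 1.89 = 2.66×10^6 J/(m²·K).
Undamped amplitude ∝ 1/C, so A_land/A_ocean = C_ocean/C_land = 278.

280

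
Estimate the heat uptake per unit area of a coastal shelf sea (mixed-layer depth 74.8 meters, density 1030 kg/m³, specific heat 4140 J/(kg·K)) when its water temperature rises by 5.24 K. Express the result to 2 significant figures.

1.7×10^9

Areal heat capacity C = ρ c_p D = 1030 × 4140 × 74.8 = 3.19×10^8 J/(m²·K).
ΔQ = C ΔT = 3.19×10^8 × 5.24 = 1.67×10^9 J/m².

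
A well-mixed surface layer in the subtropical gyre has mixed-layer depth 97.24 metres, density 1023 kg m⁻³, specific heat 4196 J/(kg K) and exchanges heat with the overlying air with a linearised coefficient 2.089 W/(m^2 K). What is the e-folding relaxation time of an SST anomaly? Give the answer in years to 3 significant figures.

6.33 years

Areal heat capacity C = ρ c_p D = 1023 × 4196 × 97.24 = 4.17×10^8 J m⁻² K⁻¹.
Relaxation time τ = C / λ = 4.17×10^8 / 2.089 = 2.00×10^8 s.
In years: 2.00×10^8 s / (3.156×10^7 s/year) = 6.33 years.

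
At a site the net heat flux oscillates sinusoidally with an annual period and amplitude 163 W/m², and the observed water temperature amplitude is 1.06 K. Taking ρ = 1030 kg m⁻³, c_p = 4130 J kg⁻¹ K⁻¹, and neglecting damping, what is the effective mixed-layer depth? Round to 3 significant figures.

181 m

ω = 2π / 3.15×10^7 s = 1.99×10^-7 s⁻¹.
Required C = F₀ / (A ω) = 163 / (1.06 × 1.99×10^-7) = 7.72×10^8 J/(m²·K).
D = C / (ρ c_p) = 7.72×10^8 / (1030 × 4130) = 181 m.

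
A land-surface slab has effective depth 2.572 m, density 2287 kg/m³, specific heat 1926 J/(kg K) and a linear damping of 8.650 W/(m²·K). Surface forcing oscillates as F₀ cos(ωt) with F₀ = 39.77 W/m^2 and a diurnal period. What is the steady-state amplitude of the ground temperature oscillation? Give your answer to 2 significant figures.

Areal heat capacity C = ρ c_p D = 2287 × 1926 × 2.572 = 1.13×10^7 J m⁻² K⁻¹.
Angular frequency ω = 2π / T = 2π / 86400 s = 7.27×10^-5 s⁻¹.
√((Cω)² + λ²) = √((824)² + 8.650²) = 824 W/(m²·K).
Amplitude A = F₀ / √((Cω)²+λ²) = 39.77 / 824 = 0.0483 K.

0.048 K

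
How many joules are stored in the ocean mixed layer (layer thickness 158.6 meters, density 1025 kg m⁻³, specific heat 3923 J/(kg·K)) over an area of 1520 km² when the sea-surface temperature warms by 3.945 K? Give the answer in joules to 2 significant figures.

3.8×10^18 J

Areal heat capacity C = ρ c_p D = 1025 × 3923 × 158.6 = 6.38×10^8 J m⁻² K⁻¹.
Heat per unit area: q = C ΔT = 6.38×10^8 × 3.945 = 2.52×10^9 J/m².
Total heat: Q = q × A = 2.52×10^9 × (1520 × 10⁶ m²) = 3.82×10^18 J.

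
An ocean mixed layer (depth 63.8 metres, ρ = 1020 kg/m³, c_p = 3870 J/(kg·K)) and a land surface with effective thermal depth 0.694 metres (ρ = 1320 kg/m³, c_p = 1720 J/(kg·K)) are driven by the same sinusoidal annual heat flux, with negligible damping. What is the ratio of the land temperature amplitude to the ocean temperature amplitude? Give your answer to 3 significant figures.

160

C_ocean = 1020 × 3870 × 63.8 = 2.52×10^8 J/(m²·K).
C_land = 1320 × 1720 × 0.694 = 1.58×10^6 J/(m²·K).
Undamped amplitude ∝ 1/C, so A_land/A_ocean = C_ocean/C_land = 160.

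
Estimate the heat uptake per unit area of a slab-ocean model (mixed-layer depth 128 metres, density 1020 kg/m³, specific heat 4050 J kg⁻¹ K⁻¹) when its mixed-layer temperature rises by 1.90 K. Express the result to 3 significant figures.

Areal heat capacity C = ρ c_p D = 1020 × 4050 × 128 = 5.29×10^8 J m⁻² K⁻¹.
ΔQ = C ΔT = 5.29×10^8 × 1.90 = 1.00×10^9 J/m².

1.00×10^9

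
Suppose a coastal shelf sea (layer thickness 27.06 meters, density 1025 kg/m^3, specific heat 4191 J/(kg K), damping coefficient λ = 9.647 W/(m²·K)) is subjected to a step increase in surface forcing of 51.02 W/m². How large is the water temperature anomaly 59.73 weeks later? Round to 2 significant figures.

5.0 K

Areal heat capacity C = ρ c_p D = 1025 × 4191 × 27.06 = 1.16×10^8 J m⁻² K⁻¹.
τ = C / λ = 1.16×10^8 / 9.647 = 1.20×10^7 s.
Equilibrium anomaly ΔT_eq = F / λ = 51.02 / 9.647 = 5.29 K.
t = 59.73 weeks = 3.61×10^7 s, so t/τ = 3.00.
ΔT(t) = ΔT_eq (1 − e^(−t/τ)) = 5.29 × (1 − e^−3.00) = 5.02 K.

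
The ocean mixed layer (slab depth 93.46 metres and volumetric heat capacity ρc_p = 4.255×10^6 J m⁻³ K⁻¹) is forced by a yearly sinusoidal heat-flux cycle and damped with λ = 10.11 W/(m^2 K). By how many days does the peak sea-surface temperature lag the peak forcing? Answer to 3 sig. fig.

83.9 days

Areal heat capacity C = ρc_p × D = 4.255×10^6 × 93.46 = 3.98×10^8 J/(m²·K).
ω = 2π / 3.15×10^7 s = 1.99×10^-7 s⁻¹.
Phase lag φ = arctan(Cω/λ) = arctan(79.2/10.11) = 1.44 rad.
Time lag = φ / ω = 1.44 / 1.99×10^-7 = 7.25×10^6 s = 83.9 days.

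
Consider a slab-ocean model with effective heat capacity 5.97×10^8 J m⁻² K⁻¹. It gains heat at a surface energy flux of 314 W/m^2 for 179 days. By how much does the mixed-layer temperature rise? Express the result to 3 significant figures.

Areal heat capacity C = 5.97×10^8 J m⁻² K⁻¹ (given).
Net heat input Q = F Δt = 314 × (179 days × 86400 s/day) = 4.86×10^9 J/m².
ΔT = Q / C = 4.86×10^9 / 5.97×10^8 = 8.13 K.

8.13 K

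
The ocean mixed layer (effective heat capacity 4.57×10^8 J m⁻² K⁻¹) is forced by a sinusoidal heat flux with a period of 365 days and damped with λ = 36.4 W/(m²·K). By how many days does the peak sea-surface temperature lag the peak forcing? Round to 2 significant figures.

Areal heat capacity C = 4.57×10^8 J m⁻² K⁻¹ (given).
ω = 2π / 3.15×10^7 s = 1.99×10^-7 s⁻¹.
Phase lag φ = arctan(Cω/λ) = arctan(91.1/36.4) = 1.19 rad.
Time lag = φ / ω = 1.19 / 1.99×10^-7 = 5.98×10^6 s = 69.2 days.

69 days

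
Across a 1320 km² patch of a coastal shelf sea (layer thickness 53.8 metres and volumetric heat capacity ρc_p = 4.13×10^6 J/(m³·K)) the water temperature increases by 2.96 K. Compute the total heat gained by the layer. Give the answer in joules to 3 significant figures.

8.68×10^17 J

Areal heat capacity C = ρc_p × D = 4.13×10^6 × 53.8 = 2.22×10^8 J/(m^2 K).
Heat per unit area: q = C ΔT = 2.22×10^8 × 2.96 = 6.58×10^8 J/m².
Total heat: Q = q × A = 6.58×10^8 × (1320 × 10⁶ m²) = 8.68×10^17 J.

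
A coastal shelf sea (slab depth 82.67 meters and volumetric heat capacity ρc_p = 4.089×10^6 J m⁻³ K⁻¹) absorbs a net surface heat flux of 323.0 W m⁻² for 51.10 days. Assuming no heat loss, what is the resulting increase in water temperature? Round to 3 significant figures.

4.22 K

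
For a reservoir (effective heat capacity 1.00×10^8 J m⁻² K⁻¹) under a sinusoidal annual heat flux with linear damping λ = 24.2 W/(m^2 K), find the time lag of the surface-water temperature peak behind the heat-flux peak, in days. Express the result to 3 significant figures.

Areal heat capacity C = 1.00×10^8 J m⁻² K⁻¹ (given).
ω = 2π / 3.15×10^7 s = 1.99×10^-7 s⁻¹.
Phase lag φ = arctan(Cω/λ) = arctan(19.9/24.2) = 0.689 rad.
Time lag = φ / ω = 0.689 / 1.99×10^-7 = 3.46×10^6 s = 40.0 days.

40.0 days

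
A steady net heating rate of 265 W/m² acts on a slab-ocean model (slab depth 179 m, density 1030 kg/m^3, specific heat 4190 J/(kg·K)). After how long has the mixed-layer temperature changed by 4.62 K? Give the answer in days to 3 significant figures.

156 days

Areal heat capacity C = ρ c_p D = 1030 × 4190 × 179 = 7.73×10^8 J/(m²·K).
Time required: Δt = C ΔT / F = 7.73×10^8 × 4.62 / 265 = 1.35×10^7 s.
In days: 1.35×10^7 s / (86400 s/day) = 156 days.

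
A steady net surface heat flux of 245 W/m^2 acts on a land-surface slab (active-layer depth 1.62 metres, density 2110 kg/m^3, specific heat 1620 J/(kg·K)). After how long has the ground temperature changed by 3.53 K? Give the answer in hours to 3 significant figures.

Areal heat capacity C = ρ c_p D = 2110 × 1620 × 1.62 = 5.54×10^6 J/(m²·K).
Time required: Δt = C ΔT / F = 5.54×10^6 × 3.53 / 245 = 79800 s.
In hours: 79800 s / (3600 s/hour) = 22.2 hours.

22.2 hours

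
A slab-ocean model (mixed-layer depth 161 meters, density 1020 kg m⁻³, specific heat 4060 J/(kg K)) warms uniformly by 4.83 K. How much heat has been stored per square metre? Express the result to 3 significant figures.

3.22×10^9

Areal heat capacity C = ρ c_p D = 1020 × 4060 × 161 = 6.67×10^8 J/(m^2 K).
ΔQ = C ΔT = 6.67×10^8 × 4.83 = 3.22×10^9 J/m².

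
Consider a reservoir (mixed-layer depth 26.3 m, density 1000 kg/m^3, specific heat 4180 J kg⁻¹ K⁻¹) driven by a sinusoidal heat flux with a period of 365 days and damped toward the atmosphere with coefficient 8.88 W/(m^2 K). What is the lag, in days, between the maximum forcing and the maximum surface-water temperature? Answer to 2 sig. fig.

Areal heat capacity C = ρ c_p D = 1000 × 4180 × 26.3 = 1.10×10^8 J m⁻² K⁻¹.
ω = 2π / 3.15×10^7 s = 1.99×10^-7 s⁻¹.
Phase lag φ = arctan(Cω/λ) = arctan(21.9/8.88) = 1.19 rad.
Time lag = φ / ω = 1.19 / 1.99×10^-7 = 5.95×10^6 s = 68.9 days.

69 days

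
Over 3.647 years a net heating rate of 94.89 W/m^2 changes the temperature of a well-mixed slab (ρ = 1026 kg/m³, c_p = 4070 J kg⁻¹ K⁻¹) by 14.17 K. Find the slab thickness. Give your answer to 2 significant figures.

Heat input Q = F Δt = 94.89 × 1.15×10^8 s = 1.09×10^10 J/m².
Required areal heat capacity C = Q / ΔT = 7.71×10^8 J/(m²·K).
Depth D = C / (ρ c_p) = 7.71×10^8 / (1026 × 4070) = 185 m.

180 m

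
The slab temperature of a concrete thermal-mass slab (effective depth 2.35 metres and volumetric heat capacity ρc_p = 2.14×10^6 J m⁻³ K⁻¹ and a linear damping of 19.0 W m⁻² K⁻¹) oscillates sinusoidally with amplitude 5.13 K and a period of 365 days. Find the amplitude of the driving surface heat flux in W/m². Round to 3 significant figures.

Areal heat capacity C = ρc_p × D = 2.14×10^6 × 2.35 = 5.03×10^6 J/(m^2 K).
ω = 2π / 3.15×10^7 s = 1.99×10^-7 s⁻¹.
√((Cω)² + λ²) = √((1.00)² + 19.0²) = 19.0 W/(m²·K).
F₀ = A × √((Cω)²+λ²) = 5.13 × 19.0 = 97.6 W/m².

97.6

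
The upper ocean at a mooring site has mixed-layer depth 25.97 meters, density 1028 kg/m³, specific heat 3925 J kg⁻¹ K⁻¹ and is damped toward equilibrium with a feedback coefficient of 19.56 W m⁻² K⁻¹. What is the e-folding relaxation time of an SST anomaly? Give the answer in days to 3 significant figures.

62.0 days

Areal heat capacity C = ρ c_p D = 1028 × 3925 × 25.97 = 1.05×10^8 J/(m²·K).
Relaxation time τ = C / λ = 1.05×10^8 / 19.56 = 5.36×10^6 s.
In days: 5.36×10^6 s / (86400 s/day) = 62.0 days.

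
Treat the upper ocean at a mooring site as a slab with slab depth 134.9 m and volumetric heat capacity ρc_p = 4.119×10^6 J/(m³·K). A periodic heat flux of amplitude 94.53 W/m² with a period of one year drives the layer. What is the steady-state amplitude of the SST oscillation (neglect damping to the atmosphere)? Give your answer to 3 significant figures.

0.854 K

Areal heat capacity C = ρc_p × D = 4.119×10^6 × 134.9 = 5.56×10^8 J/(m²·K).
Angular frequency ω = 2π / T = 2π / 3.15×10^7 s = 1.99×10^-7 s⁻¹.
Cω = 5.56×10^8 × 1.99×10^-7 = 111 W/(m²·K).
Amplitude A = F₀ / (Cω) = 94.53 / 111 = 0.854 K.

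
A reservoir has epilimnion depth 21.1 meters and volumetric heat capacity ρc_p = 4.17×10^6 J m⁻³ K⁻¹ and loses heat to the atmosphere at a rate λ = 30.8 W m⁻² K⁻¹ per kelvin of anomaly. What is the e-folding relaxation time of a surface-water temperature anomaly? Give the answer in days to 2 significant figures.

Areal heat capacity C = ρc_p × D = 4.17×10^6 × 21.1 = 8.80×10^7 J/(m^2 K).
Relaxation time τ = C / λ = 8.80×10^7 / 30.8 = 2.86×10^6 s.
In days: 2.86×10^6 s / (86400 s/day) = 33.1 days.

33 days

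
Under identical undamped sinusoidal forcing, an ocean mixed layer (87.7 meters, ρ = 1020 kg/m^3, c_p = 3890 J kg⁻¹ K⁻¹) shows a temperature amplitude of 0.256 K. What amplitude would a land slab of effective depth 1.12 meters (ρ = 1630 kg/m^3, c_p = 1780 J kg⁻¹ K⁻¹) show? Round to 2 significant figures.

C_ocean = 3.48×10^8 J/(m²·K); C_land = 3.25×10^6 J/(m²·K).
A ∝ 1/C ⇒ A_land = A_ocean × C_ocean/C_land = 0.256 × 107 = 27.4 K.

27 K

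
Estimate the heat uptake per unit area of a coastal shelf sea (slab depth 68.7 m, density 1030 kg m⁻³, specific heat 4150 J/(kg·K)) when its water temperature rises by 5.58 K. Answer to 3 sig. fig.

Areal heat capacity C = ρ c_p D = 1030 × 4150 × 68.7 = 2.94×10^8 J m⁻² K⁻¹.
ΔQ = C ΔT = 2.94×10^8 × 5.58 = 1.64×10^9 J/m².

1.64×10^9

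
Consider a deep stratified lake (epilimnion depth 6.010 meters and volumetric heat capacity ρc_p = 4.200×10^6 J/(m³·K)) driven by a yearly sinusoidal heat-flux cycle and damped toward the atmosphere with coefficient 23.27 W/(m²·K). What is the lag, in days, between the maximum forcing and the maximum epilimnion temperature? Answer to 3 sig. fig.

12.4 days

Areal heat capacity C = ρc_p × D = 4.200×10^6 × 6.010 = 2.52×10^7 J/(m^2 K).
ω = 2π / 3.15×10^7 s = 1.99×10^-7 s⁻¹.
Phase lag φ = arctan(Cω/λ) = arctan(5.03/23.27) = 0.213 rad.
Time lag = φ / ω = 0.213 / 1.99×10^-7 = 1.07×10^6 s = 12.4 days.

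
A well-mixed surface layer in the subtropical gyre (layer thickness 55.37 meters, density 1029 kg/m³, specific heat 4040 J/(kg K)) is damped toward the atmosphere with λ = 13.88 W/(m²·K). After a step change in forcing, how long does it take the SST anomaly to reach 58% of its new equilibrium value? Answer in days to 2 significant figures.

170 days

Areal heat capacity C = ρ c_p D = 1029 × 4040 × 55.37 = 2.30×10^8 J/(m²·K).
τ = C / λ = 2.30×10^8 / 13.88 = 1.66×10^7 s.
Fraction reached: 1 − e^(−t/τ) = 0.58 ⇒ t = −τ ln(1 − 0.58) = τ × 0.868.
t = 1.44×10^7 s = 167 days.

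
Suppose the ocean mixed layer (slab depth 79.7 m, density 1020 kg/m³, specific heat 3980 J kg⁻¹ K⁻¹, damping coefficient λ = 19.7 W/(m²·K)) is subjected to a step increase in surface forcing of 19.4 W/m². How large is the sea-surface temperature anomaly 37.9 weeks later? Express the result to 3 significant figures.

0.741 K

Areal heat capacity C = ρ c_p D = 1020 × 3980 × 79.7 = 3.24×10^8 J m⁻² K⁻¹.
τ = C / λ = 3.24×10^8 / 19.7 = 1.64×10^7 s.
Equilibrium anomaly ΔT_eq = F / λ = 19.4 / 19.7 = 0.985 K.
t = 37.9 weeks = 2.29×10^7 s, so t/τ = 1.40.
ΔT(t) = ΔT_eq (1 − e^(−t/τ)) = 0.985 × (1 − e^−1.40) = 0.741 K.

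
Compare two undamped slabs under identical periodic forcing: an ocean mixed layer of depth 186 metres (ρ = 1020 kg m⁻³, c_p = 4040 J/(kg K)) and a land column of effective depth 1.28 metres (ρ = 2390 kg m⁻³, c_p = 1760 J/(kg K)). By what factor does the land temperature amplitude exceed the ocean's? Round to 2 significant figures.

C_ocean = 1020 × 4040 × 186 = 7.66×10^8 J/(m²·K).
C_land = 2390 × 1760 × 1.28 = 5.38×10^6 J/(m²·K).
Undamped amplitude ∝ 1/C, so A_land/A_ocean = C_ocean/C_land = 142.

140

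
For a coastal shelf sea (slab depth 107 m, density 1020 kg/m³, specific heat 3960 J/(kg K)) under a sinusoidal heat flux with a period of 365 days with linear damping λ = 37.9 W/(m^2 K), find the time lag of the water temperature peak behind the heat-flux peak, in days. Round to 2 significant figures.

67 days

Areal heat capacity C = ρ c_p D = 1020 × 3960 × 107 = 4.32×10^8 J/(m²·K).
ω = 2π / 3.15×10^7 s = 1.99×10^-7 s⁻¹.
Phase lag φ = arctan(Cω/λ) = arctan(86.1/37.9) = 1.16 rad.
Time lag = φ / ω = 1.16 / 1.99×10^-7 = 5.80×10^6 s = 67.2 days.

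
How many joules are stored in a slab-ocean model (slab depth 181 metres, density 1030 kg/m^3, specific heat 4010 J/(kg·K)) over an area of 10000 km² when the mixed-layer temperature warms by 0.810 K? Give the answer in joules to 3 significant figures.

Areal heat capacity C = ρ c_p D = 1030 × 4010 × 181 = 7.48×10^8 J m⁻² K⁻¹.
Heat per unit area: q = C ΔT = 7.48×10^8 × 0.810 = 6.06×10^8 J/m².
Total heat: Q = q × A = 6.06×10^8 × (10000 × 10⁶ m²) = 6.06×10^18 J.

6.06×10^18 J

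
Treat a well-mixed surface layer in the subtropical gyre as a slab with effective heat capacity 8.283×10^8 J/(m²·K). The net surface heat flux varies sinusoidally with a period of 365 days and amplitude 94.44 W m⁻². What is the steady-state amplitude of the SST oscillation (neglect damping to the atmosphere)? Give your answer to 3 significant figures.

0.572 K

Areal heat capacity C = 8.283×10^8 J/(m²·K) (given).
Angular frequency ω = 2π / T = 2π / 3.15×10^7 s = 1.99×10^-7 s⁻¹.
Cω = 8.28×10^8 × 1.99×10^-7 = 165 W/(m²·K).
Amplitude A = F₀ / (Cω) = 94.44 / 165 = 0.572 K.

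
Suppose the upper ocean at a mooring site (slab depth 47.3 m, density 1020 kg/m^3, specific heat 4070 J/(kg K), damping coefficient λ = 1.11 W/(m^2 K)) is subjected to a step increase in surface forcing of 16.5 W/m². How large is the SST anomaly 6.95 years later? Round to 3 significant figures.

10.6 K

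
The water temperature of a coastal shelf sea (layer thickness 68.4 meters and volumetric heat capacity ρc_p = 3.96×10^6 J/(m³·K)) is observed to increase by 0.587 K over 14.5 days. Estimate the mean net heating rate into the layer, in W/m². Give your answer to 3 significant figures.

Areal heat capacity C = ρc_p × D = 3.96×10^6 × 68.4 = 2.71×10^8 J/(m^2 K).
Required heat per unit area: Q = C ΔT = 2.71×10^8 × 0.587 = 1.59×10^8 J/m².
Flux F = Q / Δt = 1.59×10^8 / 1.25×10^6 s = 127 W/m².

127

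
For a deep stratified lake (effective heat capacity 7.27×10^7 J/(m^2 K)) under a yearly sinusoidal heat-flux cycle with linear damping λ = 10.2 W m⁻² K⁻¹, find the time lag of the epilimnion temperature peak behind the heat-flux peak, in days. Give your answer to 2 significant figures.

Areal heat capacity C = 7.27×10^7 J/(m^2 K) (given).
ω = 2π / 3.15×10^7 s = 1.99×10^-7 s⁻¹.
Phase lag φ = arctan(Cω/λ) = arctan(14.5/10.2) = 0.957 rad.
Time lag = φ / ω = 0.957 / 1.99×10^-7 = 4.80×10^6 s = 55.6 days.

56 days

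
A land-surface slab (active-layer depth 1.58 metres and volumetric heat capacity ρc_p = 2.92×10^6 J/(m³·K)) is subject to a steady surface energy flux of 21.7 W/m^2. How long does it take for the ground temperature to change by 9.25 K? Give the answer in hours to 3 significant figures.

546 hours

Areal heat capacity C = ρc_p × D = 2.92×10^6 × 1.58 = 4.61×10^6 J/(m²·K).
Time required: Δt = C ΔT / F = 4.61×10^6 × 9.25 / 21.7 = 1.97×10^6 s.
In hours: 1.97×10^6 s / (3600 s/hour) = 546 hours.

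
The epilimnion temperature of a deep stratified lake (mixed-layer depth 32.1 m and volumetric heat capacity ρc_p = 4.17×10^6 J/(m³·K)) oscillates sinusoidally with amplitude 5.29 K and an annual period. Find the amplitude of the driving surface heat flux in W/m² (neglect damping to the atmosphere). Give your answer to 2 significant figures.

140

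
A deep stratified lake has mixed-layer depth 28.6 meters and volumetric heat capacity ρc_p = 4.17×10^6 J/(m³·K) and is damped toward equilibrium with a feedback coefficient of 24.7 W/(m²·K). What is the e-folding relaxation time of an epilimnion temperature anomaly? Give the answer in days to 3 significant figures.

Areal heat capacity C = ρc_p × D = 4.17×10^6 × 28.6 = 1.19×10^8 J/(m²·K).
Relaxation time τ = C / λ = 1.19×10^8 / 24.7 = 4.83×10^6 s.
In days: 4.83×10^6 s / (86400 s/day) = 55.9 days.

55.9 days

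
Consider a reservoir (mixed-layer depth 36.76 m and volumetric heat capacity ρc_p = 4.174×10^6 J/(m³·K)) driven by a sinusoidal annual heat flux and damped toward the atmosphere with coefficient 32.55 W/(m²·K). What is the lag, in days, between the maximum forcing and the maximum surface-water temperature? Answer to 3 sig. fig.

43.8 days

Areal heat capacity C = ρc_p × D = 4.174×10^6 × 36.76 = 1.53×10^8 J/(m²·K).
ω = 2π / 3.15×10^7 s = 1.99×10^-7 s⁻¹.
Phase lag φ = arctan(Cω/λ) = arctan(30.6/32.55) = 0.754 rad.
Time lag = φ / ω = 0.754 / 1.99×10^-7 = 3.78×10^6 s = 43.8 days.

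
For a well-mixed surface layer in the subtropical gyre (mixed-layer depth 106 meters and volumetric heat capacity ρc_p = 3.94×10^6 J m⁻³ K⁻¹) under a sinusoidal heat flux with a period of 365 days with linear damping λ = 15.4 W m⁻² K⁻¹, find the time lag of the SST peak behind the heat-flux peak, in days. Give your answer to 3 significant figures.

Areal heat capacity C = ρc_p × D = 3.94×10^6 × 106 = 4.18×10^8 J/(m^2 K).
ω = 2π / 3.15×10^7 s = 1.99×10^-7 s⁻¹.
Phase lag φ = arctan(Cω/λ) = arctan(83.2/15.4) = 1.39 rad.
Time lag = φ / ω = 1.39 / 1.99×10^-7 = 6.97×10^6 s = 80.6 days.

80.6 days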